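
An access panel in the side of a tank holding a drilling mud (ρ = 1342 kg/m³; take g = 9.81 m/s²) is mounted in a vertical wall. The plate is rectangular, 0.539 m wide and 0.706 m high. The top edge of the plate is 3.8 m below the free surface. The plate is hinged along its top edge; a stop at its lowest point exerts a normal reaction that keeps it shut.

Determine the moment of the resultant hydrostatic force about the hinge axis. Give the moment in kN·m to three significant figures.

M ≈ 7.55 kN·m

γ = ρg = 1342 × 9.81 / 1000 = 13.16502 kN/m³.
The centroid lies 0.706/2 = 0.353 m below the top edge, so the centroid depth is h_c = 3.8 + 0.353 = 4.153 m.
A = 0.539 × 0.706 = 0.380534 m².
Resultant F = γ·h_c·A = 13.16502 × 4.153 × 0.380534 = 20.8054 kN.
I_c = b·h³/12 = 0.539 × 0.706³/12 = 0.015806 m⁴.
Centre of pressure: y_p = y_c + I_c/(y_c·A) = 4.153 + 0.015806/(4.153 × 0.380534) = 4.153 + 0.0100015 = 4.163 m along the plane.
The resultant acts 0.353 + 0.0100015 = 0.363001 m (along the plate) below the hinge at the top edge, so the moment about the hinge is M = F × 0.363001 = 20.8054 × 0.363001 = 7.55238 kN·m.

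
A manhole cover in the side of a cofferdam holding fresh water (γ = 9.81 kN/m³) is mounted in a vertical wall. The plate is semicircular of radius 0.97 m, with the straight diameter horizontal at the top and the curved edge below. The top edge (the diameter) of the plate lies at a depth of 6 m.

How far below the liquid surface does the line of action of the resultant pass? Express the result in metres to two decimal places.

γ = 9.81 kN/m³.
The centroid of a semicircle lies 4r/(3π) = 0.411681 m from the diameter, here below the top edge, so the centroid depth is h_c = 6 + 0.411681 = 6.41168 m.
A = πr²/2 = π × 0.97²/2 = 1.47796 m².
Resultant F = γ·h_c·A = 9.81 × 6.41168 × 1.47796 = 92.9616 kN.
I_c = (π/8 − 8/(9π))·r⁴ = 0.109757 × 0.97⁴ = 0.0971671 m⁴.
Centre of pressure: y_p = y_c + I_c/(y_c·A) = 6.41168 + 0.0971671/(6.41168 × 1.47796) = 6.41168 + 0.0102538 = 6.42193 m along the plane.

h_p = 6.42 m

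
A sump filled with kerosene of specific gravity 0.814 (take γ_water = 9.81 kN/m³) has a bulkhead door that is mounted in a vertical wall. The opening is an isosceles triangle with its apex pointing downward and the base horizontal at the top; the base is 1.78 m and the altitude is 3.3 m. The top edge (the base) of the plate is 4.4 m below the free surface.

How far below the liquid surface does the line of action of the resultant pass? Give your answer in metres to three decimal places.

γ = 0.814 × 9.81 = 7.98534 kN/m³.
With the apex down, the centroid sits h/3 = 3.3/3 = 1.1 m below the base (the top edge), so the centroid depth is h_c = 4.4 + 1.1 = 5.5 m.
A = ½ × 1.78 × 3.3 = 2.937 m².
Resultant F = γ·h_c·A = 7.98534 × 5.5 × 2.937 = 128.991 kN.
I_c = b·h³/36 = 1.78 × 3.3³/36 = 1.77688 m⁴.
Centre of pressure: y_p = y_c + I_c/(y_c·A) = 5.5 + 1.77688/(5.5 × 2.937) = 5.5 + 0.11 = 5.61 m along the plane.

h_p = 5.610 m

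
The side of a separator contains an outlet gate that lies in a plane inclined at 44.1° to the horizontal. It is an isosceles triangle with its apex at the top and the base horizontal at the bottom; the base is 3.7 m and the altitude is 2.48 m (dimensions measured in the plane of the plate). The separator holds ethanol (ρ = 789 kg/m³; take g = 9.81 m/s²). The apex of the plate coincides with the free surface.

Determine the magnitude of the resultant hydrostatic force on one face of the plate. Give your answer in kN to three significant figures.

F ≈ 40.9 kN

γ = ρg = 789 × 9.81 / 1000 = 7.74009 kN/m³.
Let θ = 44.1° be the plate's angle to the horizontal; measure y along the incline from where the plane meets the free surface. Vertical depth h = y·sinθ with sinθ = 0.695913.
With the apex up, the centroid sits 2h/3 = 2 × 2.48/3 = 1.65333 m below the apex, so y_c = 1.65333 m and h_c = 1.65333 × 0.695913 = 1.15057 m.
A = ½ × 3.7 × 2.48 = 4.588 m².
Resultant F = γ·h_c·A = 7.74009 × 1.15057 × 4.588 = 40.8585 kN.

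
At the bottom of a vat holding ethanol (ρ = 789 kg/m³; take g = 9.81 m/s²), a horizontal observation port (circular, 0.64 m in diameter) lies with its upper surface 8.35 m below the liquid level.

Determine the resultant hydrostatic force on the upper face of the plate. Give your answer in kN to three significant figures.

F ≈ 20.8 kN

γ = ρg = 789 × 9.81 / 1000 = 7.74009 kN/m³.
The plate is horizontal, so pressure is uniform at p = γ·h = 7.74009 × 8.35 = 64.6298 kN/m².
A = π(0.32)² = 0.321699 m².
F = p·A = 64.6298 × 0.321699 = 20.7913 kN.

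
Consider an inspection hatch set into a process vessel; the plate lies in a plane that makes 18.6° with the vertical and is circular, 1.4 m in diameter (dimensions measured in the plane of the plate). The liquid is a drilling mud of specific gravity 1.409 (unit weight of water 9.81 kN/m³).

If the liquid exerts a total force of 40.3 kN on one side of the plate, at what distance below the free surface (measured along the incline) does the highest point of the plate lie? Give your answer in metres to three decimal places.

γ = 1.409 × 9.81 = 13.82229 kN/m³.
A = π(0.7)² = 1.53938 m².
From F = γ·h_c·A, the centroid depth is h_c = 40.3/(13.82229 × 1.53938) = 1.894 m.
The plate makes 18.6° with the vertical, i.e. θ = 90° − 18.6° = 71.4° to the horizontal. Measuring y along the incline from the free-surface line, vertical depth h = y·sinθ with sinθ = 0.947768.
Along the incline, y_c = h_c/sinθ = 1.894/0.947768 = 1.99838 m.
The centroid is at the centre, 0.7 m below the top of the plate, so the highest point sits at y_top = 1.99838 − 0.7 = 1.29838 m along the incline.

y_top ≈ 1.298 m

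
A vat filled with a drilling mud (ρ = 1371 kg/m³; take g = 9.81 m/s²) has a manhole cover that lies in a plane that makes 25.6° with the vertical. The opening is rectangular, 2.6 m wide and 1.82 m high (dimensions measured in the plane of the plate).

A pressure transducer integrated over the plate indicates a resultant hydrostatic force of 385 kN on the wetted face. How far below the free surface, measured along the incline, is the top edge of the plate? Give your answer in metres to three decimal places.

y_top ≈ 5.798 m

γ = ρg = 1371 × 9.81 / 1000 = 13.44951 kN/m³.
A = 2.6 × 1.82 = 4.732 m².
From F = γ·h_c·A, the centroid depth is h_c = 385/(13.44951 × 4.732) = 6.04936 m.
The plate makes 25.6° with the vertical, i.e. θ = 90° − 25.6° = 64.4° to the horizontal. Measuring y along the incline from the free-surface line, vertical depth h = y·sinθ with sinθ = 0.901833.
Along the incline, y_c = h_c/sinθ = 6.04936/0.901833 = 6.70785 m.
The centroid lies 1.82/2 = 0.91 m below the top edge, so the top edge sits at y_top = 6.70785 − 0.91 = 5.79785 m along the incline.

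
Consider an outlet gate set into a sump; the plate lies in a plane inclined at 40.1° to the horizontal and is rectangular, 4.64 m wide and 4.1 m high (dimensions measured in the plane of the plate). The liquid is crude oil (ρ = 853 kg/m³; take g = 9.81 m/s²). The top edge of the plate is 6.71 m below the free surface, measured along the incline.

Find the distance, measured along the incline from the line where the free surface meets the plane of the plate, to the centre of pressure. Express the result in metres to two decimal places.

γ = ρg = 853 × 9.81 / 1000 = 8.36793 kN/m³.
Let θ = 40.1° be the plate's angle to the horizontal; measure y along the incline from where the plane meets the free surface. Vertical depth h = y·sinθ with sinθ = 0.644124.
The centroid lies 4.1/2 = 2.05 m below the top edge, so y_c = 6.71 + 2.05 = 8.76 m and h_c = 8.76 × 0.644124 = 5.64253 m.
A = 4.64 × 4.1 = 19.024 m².
Resultant F = γ·h_c·A = 8.36793 × 5.64253 × 19.024 = 898.243 kN.
I_c = b·h³/12 = 4.64 × 4.1³/12 = 26.6495 m⁴.
Centre of pressure: y_p = y_c + I_c/(y_c·A) = 8.76 + 26.6495/(8.76 × 19.024) = 8.76 + 0.159913 = 8.91991 m along the plane.

y_p = 8.92 m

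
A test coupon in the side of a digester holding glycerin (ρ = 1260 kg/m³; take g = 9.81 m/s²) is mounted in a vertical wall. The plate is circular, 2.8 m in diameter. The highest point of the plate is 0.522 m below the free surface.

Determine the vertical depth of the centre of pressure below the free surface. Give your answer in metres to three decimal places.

h_p = 2.177 m

γ = ρg = 1260 × 9.81 / 1000 = 12.3606 kN/m³.
The centroid is at the centre, 1.4 m below the top of the plate, so the centroid depth is h_c = 0.522 + 1.4 = 1.922 m.
A = π(1.4)² = 6.15752 m².
Resultant F = γ·h_c·A = 12.3606 × 1.922 × 6.15752 = 146.285 kN.
I_c = πr⁴/4 = π × 1.4⁴/4 = 3.01719 m⁴.
Centre of pressure: y_p = y_c + I_c/(y_c·A) = 1.922 + 3.01719/(1.922 × 6.15752) = 1.922 + 0.254943 = 2.17694 m along the plane.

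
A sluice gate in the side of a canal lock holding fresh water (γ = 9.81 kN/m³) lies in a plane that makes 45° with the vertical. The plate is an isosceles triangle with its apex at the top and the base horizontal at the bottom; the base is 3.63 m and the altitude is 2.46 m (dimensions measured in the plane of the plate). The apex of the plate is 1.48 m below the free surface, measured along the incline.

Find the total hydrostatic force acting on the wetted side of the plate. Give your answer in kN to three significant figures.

F ≈ 96.6 kN

γ = 9.81 kN/m³.
The plate makes 45° with the vertical, i.e. θ = 90° − 45° = 45° to the horizontal. Measuring y along the incline from the free-surface line, vertical depth h = y·sinθ with sinθ = 0.707107.
With the apex up, the centroid sits 2h/3 = 2 × 2.46/3 = 1.64 m below the apex, so y_c = 1.48 + 1.64 = 3.12 m and h_c = 3.12 × 0.707107 = 2.20617 m.
A = ½ × 3.63 × 2.46 = 4.4649 m².
Resultant F = γ·h_c·A = 9.81 × 2.20617 × 4.4649 = 96.6317 kN.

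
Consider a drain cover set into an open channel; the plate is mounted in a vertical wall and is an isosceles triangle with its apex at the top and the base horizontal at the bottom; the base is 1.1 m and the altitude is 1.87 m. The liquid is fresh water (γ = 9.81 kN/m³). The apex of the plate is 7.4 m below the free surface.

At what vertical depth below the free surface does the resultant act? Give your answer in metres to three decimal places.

h_p = 8.669 m

γ = 9.81 kN/m³.
With the apex up, the centroid sits 2h/3 = 2 × 1.87/3 = 1.24667 m below the apex, so the centroid depth is h_c = 7.4 + 1.24667 = 8.64667 m.
A = ½ × 1.1 × 1.87 = 1.0285 m².
Resultant F = γ·h_c·A = 9.81 × 8.64667 × 1.0285 = 87.2413 kN.
I_c = b·h³/36 = 1.1 × 1.87³/36 = 0.199809 m⁴.
Centre of pressure: y_p = y_c + I_c/(y_c·A) = 8.64667 + 0.199809/(8.64667 × 1.0285) = 8.64667 + 0.0224679 = 8.66914 m along the plane.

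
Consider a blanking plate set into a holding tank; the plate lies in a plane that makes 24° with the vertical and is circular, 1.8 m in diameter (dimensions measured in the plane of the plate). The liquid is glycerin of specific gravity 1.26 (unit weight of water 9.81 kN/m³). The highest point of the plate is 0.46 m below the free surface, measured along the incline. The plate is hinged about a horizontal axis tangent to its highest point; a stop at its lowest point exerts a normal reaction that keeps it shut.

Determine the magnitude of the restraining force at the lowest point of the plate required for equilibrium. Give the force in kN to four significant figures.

P ≈ 22.77 kN

γ = 1.26 × 9.81 = 12.3606 kN/m³.
The plate makes 24° with the vertical, i.e. θ = 90° − 24° = 66° to the horizontal. Measuring y along the incline from the free-surface line, vertical depth h = y·sinθ with sinθ = 0.913545.
The centroid is at the centre, 0.9 m below the top of the plate, so y_c = 0.46 + 0.9 = 1.36 m and h_c = 1.36 × 0.913545 = 1.24242 m.
A = π(0.9)² = 2.54469 m².
Resultant F = γ·h_c·A = 12.3606 × 1.24242 × 2.54469 = 39.0789 kN.
I_c = πr⁴/4 = π × 0.9⁴/4 = 0.5153 m⁴.
Centre of pressure: y_p = y_c + I_c/(y_c·A) = 1.36 + 0.5153/(1.36 × 2.54469) = 1.36 + 0.148897 = 1.5089 m along the plane.
The resultant acts 0.9 + 0.148897 = 1.0489 m (along the plate) below the hinge at the top edge, so the moment about the hinge is M = F × 1.0489 = 39.0789 × 1.0489 = 40.9899 kN·m.
A normal force at the bottom, 1.8 m from the hinge, must supply this moment: P = 40.9899/1.8 = 22.7722 kN.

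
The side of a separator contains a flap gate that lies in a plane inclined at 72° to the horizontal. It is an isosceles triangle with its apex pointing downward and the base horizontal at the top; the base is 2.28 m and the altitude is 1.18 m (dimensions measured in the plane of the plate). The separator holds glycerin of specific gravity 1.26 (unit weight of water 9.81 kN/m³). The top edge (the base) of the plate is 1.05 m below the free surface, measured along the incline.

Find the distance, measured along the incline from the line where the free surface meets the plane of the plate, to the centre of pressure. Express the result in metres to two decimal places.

γ = 1.26 × 9.81 = 12.3606 kN/m³.
Let θ = 72° be the plate's angle to the horizontal; measure y along the incline from where the plane meets the free surface. Vertical depth h = y·sinθ with sinθ = 0.951057.
With the apex down, the centroid sits h/3 = 1.18/3 = 0.393333 m below the base (the top edge), so y_c = 1.05 + 0.393333 = 1.44333 m and h_c = 1.44333 × 0.951057 = 1.37269 m.
A = ½ × 2.28 × 1.18 = 1.3452 m².
Resultant F = γ·h_c·A = 12.3606 × 1.37269 × 1.3452 = 22.8244 kN.
I_c = b·h³/36 = 2.28 × 1.18³/36 = 0.104059 m⁴.
Centre of pressure: y_p = y_c + I_c/(y_c·A) = 1.44333 + 0.104059/(1.44333 × 1.3452) = 1.44333 + 0.0535954 = 1.49693 m along the plane.

y_p = 1.50 m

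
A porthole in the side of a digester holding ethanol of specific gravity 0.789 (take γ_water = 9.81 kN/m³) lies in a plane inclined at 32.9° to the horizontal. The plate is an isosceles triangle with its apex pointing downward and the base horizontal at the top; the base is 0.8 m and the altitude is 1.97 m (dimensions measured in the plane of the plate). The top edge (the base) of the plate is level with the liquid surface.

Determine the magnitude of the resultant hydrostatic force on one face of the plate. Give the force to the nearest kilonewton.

γ = 0.789 × 9.81 = 7.74009 kN/m³.
Let θ = 32.9° be the plate's angle to the horizontal; measure y along the incline from where the plane meets the free surface. Vertical depth h = y·sinθ with sinθ = 0.543174.
With the apex down, the centroid sits h/3 = 1.97/3 = 0.656667 m below the base (the top edge), so y_c = 0.656667 m and h_c = 0.656667 × 0.543174 = 0.356684 m.
A = ½ × 0.8 × 1.97 = 0.788 m².
Resultant F = γ·h_c·A = 7.74009 × 0.356684 × 0.788 = 2.17548 kN.

F ≈ 2 kN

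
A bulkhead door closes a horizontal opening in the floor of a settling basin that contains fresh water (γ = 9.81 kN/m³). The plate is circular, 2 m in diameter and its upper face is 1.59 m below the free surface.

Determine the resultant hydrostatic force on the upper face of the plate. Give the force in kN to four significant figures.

F ≈ 49.00 kN

γ = 9.81 kN/m³.
The plate is horizontal, so pressure is uniform at p = γ·h = 9.81 × 1.59 = 15.5979 kN/m².
A = π(1)² = 3.14159 m².
F = p·A = 15.5979 × 3.14159 = 49.0022 kN.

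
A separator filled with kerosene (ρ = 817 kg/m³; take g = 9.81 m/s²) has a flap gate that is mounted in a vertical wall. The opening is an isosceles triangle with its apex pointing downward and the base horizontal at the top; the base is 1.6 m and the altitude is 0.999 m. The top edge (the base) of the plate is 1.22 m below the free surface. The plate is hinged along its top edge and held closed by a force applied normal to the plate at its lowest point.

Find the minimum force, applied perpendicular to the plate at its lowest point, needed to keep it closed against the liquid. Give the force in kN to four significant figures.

γ = ρg = 817 × 9.81 / 1000 = 8.01477 kN/m³.
With the apex down, the centroid sits h/3 = 0.999/3 = 0.333 m below the base (the top edge), so the centroid depth is h_c = 1.22 + 0.333 = 1.553 m.
A = ½ × 1.6 × 0.999 = 0.7992 m².
Resultant F = γ·h_c·A = 8.01477 × 1.553 × 0.7992 = 9.94759 kN.
I_c = b·h³/36 = 1.6 × 0.999³/36 = 0.0443112 m⁴.
Centre of pressure: y_p = y_c + I_c/(y_c·A) = 1.553 + 0.0443112/(1.553 × 0.7992) = 1.553 + 0.0357015 = 1.5887 m along the plane.
The resultant acts 0.333 + 0.0357015 = 0.368702 m (along the plate) below the hinge at the top edge, so the moment about the hinge is M = F × 0.368702 = 9.94759 × 0.368702 = 3.6677 kN·m.
A normal force at the bottom, 0.999 m from the hinge, must supply this moment: P = 3.6677/0.999 = 3.67137 kN.

P ≈ 3.671 kN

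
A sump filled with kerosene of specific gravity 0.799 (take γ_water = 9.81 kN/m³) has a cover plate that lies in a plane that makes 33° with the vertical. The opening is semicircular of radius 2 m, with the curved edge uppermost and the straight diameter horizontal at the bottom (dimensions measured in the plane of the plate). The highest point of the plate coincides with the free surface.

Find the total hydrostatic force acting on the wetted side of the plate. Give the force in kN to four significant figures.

F ≈ 47.55 kN

γ = 0.799 × 9.81 = 7.83819 kN/m³.
The plate makes 33° with the vertical, i.e. θ = 90° − 33° = 57° to the horizontal. Measuring y along the incline from the free-surface line, vertical depth h = y·sinθ with sinθ = 0.838671.
The centroid lies 4r/(3π) = 0.848826 m above the diameter, so r − 4r/(3π) = 2 − 0.848826 = 1.15117 m below the topmost point, so y_c = 1.15117 m and h_c = 1.15117 × 0.838671 = 0.965453 m.
A = πr²/2 = π × 2²/2 = 6.28319 m².
Resultant F = γ·h_c·A = 7.83819 × 0.965453 × 6.28319 = 47.5474 kN.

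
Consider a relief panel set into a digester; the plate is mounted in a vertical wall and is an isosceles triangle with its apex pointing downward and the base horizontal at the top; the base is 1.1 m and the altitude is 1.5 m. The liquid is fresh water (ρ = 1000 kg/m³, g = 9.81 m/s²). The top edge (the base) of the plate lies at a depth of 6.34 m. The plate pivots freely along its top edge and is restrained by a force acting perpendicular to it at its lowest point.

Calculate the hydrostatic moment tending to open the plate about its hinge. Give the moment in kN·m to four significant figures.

γ = ρg = 1000 × 9.81 = 9810 N/m³ = 9.81 kN/m³.
With the apex down, the centroid sits h/3 = 1.5/3 = 0.5 m below the base (the top edge), so the centroid depth is h_c = 6.34 + 0.5 = 6.84 m.
A = ½ × 1.1 × 1.5 = 0.825 m².
Resultant F = γ·h_c·A = 9.81 × 6.84 × 0.825 = 55.3578 kN.
I_c = b·h³/36 = 1.1 × 1.5³/36 = 0.103125 m⁴.
Centre of pressure: y_p = y_c + I_c/(y_c·A) = 6.84 + 0.103125/(6.84 × 0.825) = 6.84 + 0.0182749 = 6.85827 m along the plane.
The resultant acts 0.5 + 0.0182749 = 0.518275 m (along the plate) below the hinge at the top edge, so the moment about the hinge is M = F × 0.518275 = 55.3578 × 0.518275 = 28.6906 kN·m.

M ≈ 28.69 kN·m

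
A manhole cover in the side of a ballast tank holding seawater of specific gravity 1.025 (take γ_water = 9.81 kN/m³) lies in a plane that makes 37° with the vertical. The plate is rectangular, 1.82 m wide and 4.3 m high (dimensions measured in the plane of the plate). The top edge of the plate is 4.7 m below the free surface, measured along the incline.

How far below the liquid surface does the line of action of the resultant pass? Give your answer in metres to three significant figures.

h_p = 5.65 m

γ = 1.025 × 9.81 = 10.05525 kN/m³.
The plate makes 37° with the vertical, i.e. θ = 90° − 37° = 53° to the horizontal. Measuring y along the incline from the free-surface line, vertical depth h = y·sinθ with sinθ = 0.798636.
The centroid lies 4.3/2 = 2.15 m below the top edge, so y_c = 4.7 + 2.15 = 6.85 m and h_c = 6.85 × 0.798636 = 5.47066 m.
A = 1.82 × 4.3 = 7.826 m².
Resultant F = γ·h_c·A = 10.05525 × 5.47066 × 7.826 = 430.499 kN.
I_c = b·h³/12 = 1.82 × 4.3³/12 = 12.0586 m⁴.
Centre of pressure: y_p = y_c + I_c/(y_c·A) = 6.85 + 12.0586/(6.85 × 7.826) = 6.85 + 0.22494 = 7.07494 m along the plane.
Vertically, h_p = y_p·sinθ = 7.07494 × 0.798636 = 5.6503 m.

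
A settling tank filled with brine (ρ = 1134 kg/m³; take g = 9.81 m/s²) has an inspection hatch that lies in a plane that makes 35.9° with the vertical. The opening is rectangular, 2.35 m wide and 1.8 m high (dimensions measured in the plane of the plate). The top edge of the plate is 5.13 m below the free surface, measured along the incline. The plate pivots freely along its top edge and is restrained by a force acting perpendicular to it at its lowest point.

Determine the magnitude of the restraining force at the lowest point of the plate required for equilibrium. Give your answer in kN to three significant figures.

γ = ρg = 1134 × 9.81 / 1000 = 11.12454 kN/m³.
The plate makes 35.9° with the vertical, i.e. θ = 90° − 35.9° = 54.1° to the horizontal. Measuring y along the incline from the free-surface line, vertical depth h = y·sinθ with sinθ = 0.810042.
The centroid lies 1.8/2 = 0.9 m below the top edge, so y_c = 5.13 + 0.9 = 6.03 m and h_c = 6.03 × 0.810042 = 4.88455 m.
A = 2.35 × 1.8 = 4.23 m².
Resultant F = γ·h_c·A = 11.12454 × 4.88455 × 4.23 = 229.851 kN.
I_c = b·h³/12 = 2.35 × 1.8³/12 = 1.1421 m⁴.
Centre of pressure: y_p = y_c + I_c/(y_c·A) = 6.03 + 1.1421/(6.03 × 4.23) = 6.03 + 0.0447761 = 6.07478 m along the plane.
The resultant acts 0.9 + 0.0447761 = 0.944776 m (along the plate) below the hinge at the top edge, so the moment about the hinge is M = F × 0.944776 = 229.851 × 0.944776 = 217.158 kN·m.
A normal force at the bottom, 1.8 m from the hinge, must supply this moment: P = 217.158/1.8 = 120.643 kN.

P ≈ 121 kN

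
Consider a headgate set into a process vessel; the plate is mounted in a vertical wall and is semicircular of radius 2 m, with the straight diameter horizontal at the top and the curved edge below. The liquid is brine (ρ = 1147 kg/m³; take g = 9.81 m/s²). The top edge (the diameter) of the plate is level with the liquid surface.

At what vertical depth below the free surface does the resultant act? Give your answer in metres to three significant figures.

h_p = 1.18 m

γ = ρg = 1147 × 9.81 / 1000 = 11.25207 kN/m³.
The centroid of a semicircle lies 4r/(3π) = 0.848826 m from the diameter, here below the top edge, so the centroid depth is h_c = 0.848826 m.
A = πr²/2 = π × 2²/2 = 6.28319 m².
Resultant F = γ·h_c·A = 11.25207 × 0.848826 × 6.28319 = 60.0111 kN.
I_c = (π/8 − 8/(9π))·r⁴ = 0.109757 × 2⁴ = 1.75611 m⁴.
Centre of pressure: y_p = y_c + I_c/(y_c·A) = 0.848826 + 1.75611/(0.848826 × 6.28319) = 0.848826 + 0.329271 = 1.1781 m along the plane.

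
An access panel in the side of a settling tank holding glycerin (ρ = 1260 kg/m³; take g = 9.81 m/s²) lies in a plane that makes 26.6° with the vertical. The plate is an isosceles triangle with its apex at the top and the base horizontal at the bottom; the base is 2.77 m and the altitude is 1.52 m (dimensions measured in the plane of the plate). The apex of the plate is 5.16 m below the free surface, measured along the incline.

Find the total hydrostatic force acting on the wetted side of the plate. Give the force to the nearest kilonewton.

γ = ρg = 1260 × 9.81 / 1000 = 12.3606 kN/m³.
The plate makes 26.6° with the vertical, i.e. θ = 90° − 26.6° = 63.4° to the horizontal. Measuring y along the incline from the free-surface line, vertical depth h = y·sinθ with sinθ = 0.894154.
With the apex up, the centroid sits 2h/3 = 2 × 1.52/3 = 1.01333 m below the apex, so y_c = 5.16 + 1.01333 = 6.17333 m and h_c = 6.17333 × 0.894154 = 5.51991 m.
A = ½ × 2.77 × 1.52 = 2.1052 m².
Resultant F = γ·h_c·A = 12.3606 × 5.51991 × 2.1052 = 143.637 kN.

F ≈ 144 kN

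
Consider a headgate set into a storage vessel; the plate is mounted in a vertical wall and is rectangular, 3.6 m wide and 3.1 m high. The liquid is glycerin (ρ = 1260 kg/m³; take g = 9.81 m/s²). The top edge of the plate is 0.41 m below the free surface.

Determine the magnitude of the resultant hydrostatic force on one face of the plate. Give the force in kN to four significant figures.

F ≈ 270.4 kN

γ = ρg = 1260 × 9.81 / 1000 = 12.3606 kN/m³.
The centroid lies 3.1/2 = 1.55 m below the top edge, so the centroid depth is h_c = 0.41 + 1.55 = 1.96 m.
A = 3.6 × 3.1 = 11.16 m².
Resultant F = γ·h_c·A = 12.3606 × 1.96 × 11.16 = 270.371 kN.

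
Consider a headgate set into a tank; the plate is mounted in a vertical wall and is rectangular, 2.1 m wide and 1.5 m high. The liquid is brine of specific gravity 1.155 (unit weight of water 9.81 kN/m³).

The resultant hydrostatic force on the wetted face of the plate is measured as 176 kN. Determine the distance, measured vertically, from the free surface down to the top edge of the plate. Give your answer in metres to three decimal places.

d_top ≈ 4.181 m

γ = 1.155 × 9.81 = 11.33055 kN/m³.
A = 2.1 × 1.5 = 3.15 m².
From F = γ·h_c·A, the centroid depth is h_c = 176/(11.33055 × 3.15) = 4.93118 m.
The centroid lies 1.5/2 = 0.75 m below the top edge, so the top edge sits at h_top = 4.93118 − 0.75 = 4.18118 m below the surface.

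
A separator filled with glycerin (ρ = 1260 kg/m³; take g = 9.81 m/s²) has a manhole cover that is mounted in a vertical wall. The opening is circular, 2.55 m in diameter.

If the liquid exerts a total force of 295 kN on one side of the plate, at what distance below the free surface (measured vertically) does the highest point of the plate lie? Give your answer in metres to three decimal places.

d_top ≈ 3.398 m

γ = ρg = 1260 × 9.81 / 1000 = 12.3606 kN/m³.
A = π(1.275)² = 5.10705 m².
From F = γ·h_c·A, the centroid depth is h_c = 295/(12.3606 × 5.10705) = 4.67318 m.
The centroid is at the centre, 1.275 m below the top of the plate, so the highest point sits at h_top = 4.67318 − 1.275 = 3.39818 m below the surface.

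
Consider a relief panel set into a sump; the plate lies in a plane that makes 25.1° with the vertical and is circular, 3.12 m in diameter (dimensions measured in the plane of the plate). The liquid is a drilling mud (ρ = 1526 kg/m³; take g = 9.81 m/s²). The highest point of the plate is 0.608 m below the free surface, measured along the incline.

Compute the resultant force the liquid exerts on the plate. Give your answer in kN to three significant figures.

F ≈ 225 kN

γ = ρg = 1526 × 9.81 / 1000 = 14.97006 kN/m³.
The plate makes 25.1° with the vertical, i.e. θ = 90° − 25.1° = 64.9° to the horizontal. Measuring y along the incline from the free-surface line, vertical depth h = y·sinθ with sinθ = 0.905569.
The centroid is at the centre, 1.56 m below the top of the plate, so y_c = 0.608 + 1.56 = 2.168 m and h_c = 2.168 × 0.905569 = 1.96327 m.
A = π(1.56)² = 7.64538 m².
Resultant F = γ·h_c·A = 14.97006 × 1.96327 × 7.64538 = 224.7 kN.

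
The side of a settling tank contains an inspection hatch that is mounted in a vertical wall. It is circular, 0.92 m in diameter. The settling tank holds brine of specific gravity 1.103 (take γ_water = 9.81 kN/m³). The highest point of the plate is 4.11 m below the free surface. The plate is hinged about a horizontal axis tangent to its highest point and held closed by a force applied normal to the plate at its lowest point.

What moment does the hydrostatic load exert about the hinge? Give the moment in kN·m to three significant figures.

M ≈ 15.5 kN·m

γ = 1.103 × 9.81 = 10.82043 kN/m³.
The centroid is at the centre, 0.46 m below the top of the plate, so the centroid depth is h_c = 4.11 + 0.46 = 4.57 m.
A = π(0.46)² = 0.664761 m².
Resultant F = γ·h_c·A = 10.82043 × 4.57 × 0.664761 = 32.872 kN.
I_c = πr⁴/4 = π × 0.46⁴/4 = 0.0351659 m⁴.
Centre of pressure: y_p = y_c + I_c/(y_c·A) = 4.57 + 0.0351659/(4.57 × 0.664761) = 4.57 + 0.0115755 = 4.58158 m along the plane.
The resultant acts 0.46 + 0.0115755 = 0.471576 m (along the plate) below the hinge at the top edge, so the moment about the hinge is M = F × 0.471576 = 32.872 × 0.471576 = 15.5016 kN·m.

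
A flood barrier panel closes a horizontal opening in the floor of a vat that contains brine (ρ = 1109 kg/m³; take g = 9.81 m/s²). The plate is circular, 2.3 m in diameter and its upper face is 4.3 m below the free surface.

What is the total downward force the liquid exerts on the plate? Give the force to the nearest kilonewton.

γ = ρg = 1109 × 9.81 / 1000 = 10.87929 kN/m³.
The plate is horizontal, so pressure is uniform at p = γ·h = 10.87929 × 4.3 = 46.7809 kN/m².
A = π(1.15)² = 4.15476 m².
F = p·A = 46.7809 × 4.15476 = 194.363 kN.

F ≈ 194 kN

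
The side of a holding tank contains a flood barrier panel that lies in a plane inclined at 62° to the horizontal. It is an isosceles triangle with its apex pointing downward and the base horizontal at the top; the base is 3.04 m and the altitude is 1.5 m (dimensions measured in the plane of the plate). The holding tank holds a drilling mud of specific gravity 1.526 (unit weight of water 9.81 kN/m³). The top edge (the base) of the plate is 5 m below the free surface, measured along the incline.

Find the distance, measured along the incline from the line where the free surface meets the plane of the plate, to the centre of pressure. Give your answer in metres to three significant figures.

γ = 1.526 × 9.81 = 14.97006 kN/m³.
Let θ = 62° be the plate's angle to the horizontal; measure y along the incline from where the plane meets the free surface. Vertical depth h = y·sinθ with sinθ = 0.882948.
With the apex down, the centroid sits h/3 = 1.5/3 = 0.5 m below the base (the top edge), so y_c = 5 + 0.5 = 5.5 m and h_c = 5.5 × 0.882948 = 4.85621 m.
A = ½ × 3.04 × 1.5 = 2.28 m².
Resultant F = γ·h_c·A = 14.97006 × 4.85621 × 2.28 = 165.751 kN.
I_c = b·h³/36 = 3.04 × 1.5³/36 = 0.285 m⁴.
Centre of pressure: y_p = y_c + I_c/(y_c·A) = 5.5 + 0.285/(5.5 × 2.28) = 5.5 + 0.0227273 = 5.52273 m along the plane.

y_p = 5.52 m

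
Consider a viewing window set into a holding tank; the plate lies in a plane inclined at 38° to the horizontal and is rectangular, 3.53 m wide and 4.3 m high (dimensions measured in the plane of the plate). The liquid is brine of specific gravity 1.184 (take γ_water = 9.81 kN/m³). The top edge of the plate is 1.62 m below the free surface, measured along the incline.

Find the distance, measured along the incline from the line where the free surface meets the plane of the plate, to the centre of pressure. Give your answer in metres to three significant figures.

y_p = 4.18 m

γ = 1.184 × 9.81 = 11.61504 kN/m³.
Let θ = 38° be the plate's angle to the horizontal; measure y along the incline from where the plane meets the free surface. Vertical depth h = y·sinθ with sinθ = 0.615661.
The centroid lies 4.3/2 = 2.15 m below the top edge, so y_c = 1.62 + 2.15 = 3.77 m and h_c = 3.77 × 0.615661 = 2.32104 m.
A = 3.53 × 4.3 = 15.179 m².
Resultant F = γ·h_c·A = 11.61504 × 2.32104 × 15.179 = 409.21 kN.
I_c = b·h³/12 = 3.53 × 4.3³/12 = 23.3883 m⁴.
Centre of pressure: y_p = y_c + I_c/(y_c·A) = 3.77 + 23.3883/(3.77 × 15.179) = 3.77 + 0.408709 = 4.17871 m along the plane.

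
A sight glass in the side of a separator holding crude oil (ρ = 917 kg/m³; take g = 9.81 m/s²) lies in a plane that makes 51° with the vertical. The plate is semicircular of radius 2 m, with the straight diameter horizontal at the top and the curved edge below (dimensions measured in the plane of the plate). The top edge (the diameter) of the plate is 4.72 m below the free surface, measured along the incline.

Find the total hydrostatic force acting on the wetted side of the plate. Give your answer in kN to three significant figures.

F ≈ 198 kN

γ = ρg = 917 × 9.81 / 1000 = 8.99577 kN/m³.
The plate makes 51° with the vertical, i.e. θ = 90° − 51° = 39° to the horizontal. Measuring y along the incline from the free-surface line, vertical depth h = y·sinθ with sinθ = 0.629320.
The centroid of a semicircle lies 4r/(3π) = 0.848826 m from the diameter, here below the top edge, so y_c = 4.72 + 0.848826 = 5.56883 m and h_c = 5.56883 × 0.629320 = 3.50458 m.
A = πr²/2 = π × 2²/2 = 6.28319 m².
Resultant F = γ·h_c·A = 8.99577 × 3.50458 × 6.28319 = 198.086 kN.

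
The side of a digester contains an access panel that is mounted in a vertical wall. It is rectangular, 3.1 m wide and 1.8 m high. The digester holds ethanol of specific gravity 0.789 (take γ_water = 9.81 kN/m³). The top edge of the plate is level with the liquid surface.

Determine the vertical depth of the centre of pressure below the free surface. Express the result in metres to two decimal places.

γ = 0.789 × 9.81 = 7.74009 kN/m³.
The centroid lies 1.8/2 = 0.9 m below the top edge, so the centroid depth is h_c = 0.9 m.
A = 3.1 × 1.8 = 5.58 m².
Resultant F = γ·h_c·A = 7.74009 × 0.9 × 5.58 = 38.8707 kN.
I_c = b·h³/12 = 3.1 × 1.8³/12 = 1.5066 m⁴.
Centre of pressure: y_p = y_c + I_c/(y_c·A) = 0.9 + 1.5066/(0.9 × 5.58) = 0.9 + 0.3 = 1.2 m along the plane.

h_p = 1.20 m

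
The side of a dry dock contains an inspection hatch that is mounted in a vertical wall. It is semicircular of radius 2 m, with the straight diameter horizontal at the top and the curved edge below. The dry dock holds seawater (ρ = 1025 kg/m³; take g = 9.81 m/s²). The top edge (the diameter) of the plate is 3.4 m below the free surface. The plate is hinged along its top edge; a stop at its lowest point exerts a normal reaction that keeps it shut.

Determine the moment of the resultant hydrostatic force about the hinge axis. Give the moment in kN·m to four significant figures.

γ = ρg = 1025 × 9.81 / 1000 = 10.05525 kN/m³.
The centroid of a semicircle lies 4r/(3π) = 0.848826 m from the diameter, here below the top edge, so the centroid depth is h_c = 3.4 + 0.848826 = 4.24883 m.
A = πr²/2 = π × 2²/2 = 6.28319 m².
Resultant F = γ·h_c·A = 10.05525 × 4.24883 × 6.28319 = 268.437 kN.
I_c = (π/8 − 8/(9π))·r⁴ = 0.109757 × 2⁴ = 1.75611 m⁴.
Centre of pressure: y_p = y_c + I_c/(y_c·A) = 4.24883 + 1.75611/(4.24883 × 6.28319) = 4.24883 + 0.0657813 = 4.31461 m along the plane.
The resultant acts 0.848826 + 0.0657813 = 0.914607 m (along the plate) below the hinge at the top edge, so the moment about the hinge is M = F × 0.914607 = 268.437 × 0.914607 = 245.514 kN·m.

M ≈ 245.5 kN·m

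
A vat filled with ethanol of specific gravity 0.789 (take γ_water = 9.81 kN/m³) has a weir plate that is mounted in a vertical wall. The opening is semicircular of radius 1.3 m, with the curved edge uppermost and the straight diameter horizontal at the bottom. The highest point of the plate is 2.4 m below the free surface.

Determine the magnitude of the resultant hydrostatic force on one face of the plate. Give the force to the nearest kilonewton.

γ = 0.789 × 9.81 = 7.74009 kN/m³.
The centroid lies 4r/(3π) = 0.551737 m above the diameter, so r − 4r/(3π) = 1.3 − 0.551737 = 0.748263 m below the topmost point, so the centroid depth is h_c = 2.4 + 0.748263 = 3.14826 m.
A = πr²/2 = π × 1.3²/2 = 2.65465 m².
Resultant F = γ·h_c·A = 7.74009 × 3.14826 × 2.65465 = 64.688 kN.

F ≈ 65 kN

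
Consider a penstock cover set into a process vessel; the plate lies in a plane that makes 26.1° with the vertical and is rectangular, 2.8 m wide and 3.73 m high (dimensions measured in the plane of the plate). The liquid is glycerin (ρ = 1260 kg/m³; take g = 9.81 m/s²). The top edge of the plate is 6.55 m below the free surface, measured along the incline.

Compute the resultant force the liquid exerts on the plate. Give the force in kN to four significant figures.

F ≈ 975.6 kN

γ = ρg = 1260 × 9.81 / 1000 = 12.3606 kN/m³.
The plate makes 26.1° with the vertical, i.e. θ = 90° − 26.1° = 63.9° to the horizontal. Measuring y along the incline from the free-surface line, vertical depth h = y·sinθ with sinθ = 0.898028.
The centroid lies 3.73/2 = 1.865 m below the top edge, so y_c = 6.55 + 1.865 = 8.415 m and h_c = 8.415 × 0.898028 = 7.55691 m.
A = 2.8 × 3.73 = 10.444 m².
Resultant F = γ·h_c·A = 12.3606 × 7.55691 × 10.444 = 975.553 kN.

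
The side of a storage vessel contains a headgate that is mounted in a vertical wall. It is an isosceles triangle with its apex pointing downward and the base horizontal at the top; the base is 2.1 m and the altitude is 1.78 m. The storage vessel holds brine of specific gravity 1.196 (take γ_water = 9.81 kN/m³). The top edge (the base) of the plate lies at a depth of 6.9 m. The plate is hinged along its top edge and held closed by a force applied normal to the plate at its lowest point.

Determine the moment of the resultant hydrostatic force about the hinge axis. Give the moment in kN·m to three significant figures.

M ≈ 101 kN·m

γ = 1.196 × 9.81 = 11.73276 kN/m³.
With the apex down, the centroid sits h/3 = 1.78/3 = 0.593333 m below the base (the top edge), so the centroid depth is h_c = 6.9 + 0.593333 = 7.49333 m.
A = ½ × 2.1 × 1.78 = 1.869 m².
Resultant F = γ·h_c·A = 11.73276 × 7.49333 × 1.869 = 164.318 kN.
I_c = b·h³/36 = 2.1 × 1.78³/36 = 0.328986 m⁴.
Centre of pressure: y_p = y_c + I_c/(y_c·A) = 7.49333 + 0.328986/(7.49333 × 1.869) = 7.49333 + 0.0234906 = 7.51682 m along the plane.
The resultant acts 0.593333 + 0.0234906 = 0.616824 m (along the plate) below the hinge at the top edge, so the moment about the hinge is M = F × 0.616824 = 164.318 × 0.616824 = 101.355 kN·m.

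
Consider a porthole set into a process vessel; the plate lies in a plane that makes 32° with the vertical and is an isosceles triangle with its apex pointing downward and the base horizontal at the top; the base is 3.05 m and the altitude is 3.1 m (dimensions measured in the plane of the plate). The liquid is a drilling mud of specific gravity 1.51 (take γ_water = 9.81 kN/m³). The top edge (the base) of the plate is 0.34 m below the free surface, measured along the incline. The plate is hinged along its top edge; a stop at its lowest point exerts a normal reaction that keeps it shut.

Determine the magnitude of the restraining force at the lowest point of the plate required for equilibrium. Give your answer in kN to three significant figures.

γ = 1.51 × 9.81 = 14.8131 kN/m³.
The plate makes 32° with the vertical, i.e. θ = 90° − 32° = 58° to the horizontal. Measuring y along the incline from the free-surface line, vertical depth h = y·sinθ with sinθ = 0.848048.
With the apex down, the centroid sits h/3 = 3.1/3 = 1.03333 m below the base (the top edge), so y_c = 0.34 + 1.03333 = 1.37333 m and h_c = 1.37333 × 0.848048 = 1.16465 m.
A = ½ × 3.05 × 3.1 = 4.7275 m².
Resultant F = γ·h_c·A = 14.8131 × 1.16465 × 4.7275 = 81.5592 kN.
I_c = b·h³/36 = 3.05 × 3.1³/36 = 2.52396 m⁴.
Centre of pressure: y_p = y_c + I_c/(y_c·A) = 1.37333 + 2.52396/(1.37333 × 4.7275) = 1.37333 + 0.388755 = 1.76208 m along the plane.
The resultant acts 1.03333 + 0.388755 = 1.42209 m (along the plate) below the hinge at the top edge, so the moment about the hinge is M = F × 1.42209 = 81.5592 × 1.42209 = 115.985 kN·m.
A normal force at the bottom, 3.1 m from the hinge, must supply this moment: P = 115.985/3.1 = 37.4145 kN.

P ≈ 37.4 kN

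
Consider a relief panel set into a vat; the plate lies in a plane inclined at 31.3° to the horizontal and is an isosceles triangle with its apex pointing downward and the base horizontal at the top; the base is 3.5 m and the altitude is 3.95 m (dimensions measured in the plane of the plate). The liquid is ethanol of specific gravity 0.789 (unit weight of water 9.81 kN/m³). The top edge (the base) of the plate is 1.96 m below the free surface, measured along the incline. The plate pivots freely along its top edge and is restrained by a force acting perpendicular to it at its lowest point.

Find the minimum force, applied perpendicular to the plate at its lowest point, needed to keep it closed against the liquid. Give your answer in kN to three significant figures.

γ = 0.789 × 9.81 = 7.74009 kN/m³.
Let θ = 31.3° be the plate's angle to the horizontal; measure y along the incline from where the plane meets the free surface. Vertical depth h = y·sinθ with sinθ = 0.519519.
With the apex down, the centroid sits h/3 = 3.95/3 = 1.31667 m below the base (the top edge), so y_c = 1.96 + 1.31667 = 3.27667 m and h_c = 3.27667 × 0.519519 = 1.70229 m.
A = ½ × 3.5 × 3.95 = 6.9125 m².
Resultant F = γ·h_c·A = 7.74009 × 1.70229 × 6.9125 = 91.0783 kN.
I_c = b·h³/36 = 3.5 × 3.95³/36 = 5.99179 m⁴.
Centre of pressure: y_p = y_c + I_c/(y_c·A) = 3.27667 + 5.99179/(3.27667 × 6.9125) = 3.27667 + 0.264538 = 3.54121 m along the plane.
The resultant acts 1.31667 + 0.264538 = 1.58121 m (along the plate) below the hinge at the top edge, so the moment about the hinge is M = F × 1.58121 = 91.0783 × 1.58121 = 144.014 kN·m.
A normal force at the bottom, 3.95 m from the hinge, must supply this moment: P = 144.014/3.95 = 36.4592 kN.

P ≈ 36.5 kN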